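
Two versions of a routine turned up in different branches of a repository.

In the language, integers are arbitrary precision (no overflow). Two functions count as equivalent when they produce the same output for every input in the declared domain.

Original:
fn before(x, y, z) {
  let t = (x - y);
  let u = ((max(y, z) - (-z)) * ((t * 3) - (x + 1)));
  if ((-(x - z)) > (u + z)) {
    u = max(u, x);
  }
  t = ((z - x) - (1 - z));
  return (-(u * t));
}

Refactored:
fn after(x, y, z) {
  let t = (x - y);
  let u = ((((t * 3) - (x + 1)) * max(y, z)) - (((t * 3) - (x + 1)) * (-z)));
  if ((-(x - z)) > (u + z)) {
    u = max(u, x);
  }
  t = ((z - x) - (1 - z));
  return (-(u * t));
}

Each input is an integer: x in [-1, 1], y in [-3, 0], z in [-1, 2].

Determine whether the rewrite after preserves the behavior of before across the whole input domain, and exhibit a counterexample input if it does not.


The two versions differ — the changes include arithmetic usage differs, and constant usage differs.
As a probe, take x=0, y=-2, z=-1: before runs t=2, then u=-10, then ((-(x - z)) > (u + z)) is true, then u=0, then t=-3, then returns 0; after runs t=2, then u=-10, then ((-(x - z)) > (u + z)) is true, then u=0, then t=-3, then returns 0; both end at 0.
An exhaustive pass over the 48 declared inputs shows identical outputs.
verdict: equivalent


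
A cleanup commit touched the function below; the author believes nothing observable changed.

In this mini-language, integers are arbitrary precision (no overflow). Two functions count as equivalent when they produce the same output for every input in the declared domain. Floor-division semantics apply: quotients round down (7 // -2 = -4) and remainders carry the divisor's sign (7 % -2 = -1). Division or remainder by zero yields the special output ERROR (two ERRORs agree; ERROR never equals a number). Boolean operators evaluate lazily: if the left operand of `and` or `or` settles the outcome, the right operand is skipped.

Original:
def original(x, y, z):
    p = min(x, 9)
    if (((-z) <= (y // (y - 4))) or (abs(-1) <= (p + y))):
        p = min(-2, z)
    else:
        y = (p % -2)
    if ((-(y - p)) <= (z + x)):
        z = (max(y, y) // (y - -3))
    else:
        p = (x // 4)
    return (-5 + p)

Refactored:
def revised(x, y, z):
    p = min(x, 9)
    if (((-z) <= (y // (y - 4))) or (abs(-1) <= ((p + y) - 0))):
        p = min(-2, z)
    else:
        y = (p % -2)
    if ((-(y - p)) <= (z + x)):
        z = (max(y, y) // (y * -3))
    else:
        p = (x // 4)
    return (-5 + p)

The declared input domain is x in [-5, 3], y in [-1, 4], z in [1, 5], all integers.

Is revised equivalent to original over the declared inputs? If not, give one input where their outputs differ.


Consider the input x=-5, y=0, z=3.
original: p = -5; (((-z) <= (y // (y - 4))) or (abs(-1) <= (p + y))) -> true; p = -2; ((-(y - p)) <= (z + x)) -> true; z = 0; return -7
revised: p = -5; (((-z) <= (y // (y - 4))) or (abs(-1) <= ((p + y) - 0))) -> true; p = -2; ((-(y - p)) <= (z + x)) -> true; division by zero -> ERROR
-7 and ERROR differ, so these are not the same function on this domain.
verdict: not equivalent; witness: x=-5, y=0, z=3


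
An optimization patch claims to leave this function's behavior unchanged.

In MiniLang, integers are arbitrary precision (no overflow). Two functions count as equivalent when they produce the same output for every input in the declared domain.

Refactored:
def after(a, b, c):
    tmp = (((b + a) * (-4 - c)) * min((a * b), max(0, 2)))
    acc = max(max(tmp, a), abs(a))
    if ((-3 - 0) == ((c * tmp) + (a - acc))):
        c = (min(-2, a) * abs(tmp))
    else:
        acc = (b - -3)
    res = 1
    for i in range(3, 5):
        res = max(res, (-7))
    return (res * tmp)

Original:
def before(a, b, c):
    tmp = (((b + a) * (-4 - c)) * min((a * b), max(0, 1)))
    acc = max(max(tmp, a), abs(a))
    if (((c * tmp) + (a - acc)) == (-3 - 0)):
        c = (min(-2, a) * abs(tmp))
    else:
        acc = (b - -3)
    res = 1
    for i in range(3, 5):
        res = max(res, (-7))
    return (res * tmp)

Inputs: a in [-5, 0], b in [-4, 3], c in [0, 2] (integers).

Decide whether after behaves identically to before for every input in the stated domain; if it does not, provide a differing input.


Take a=-5, b=-4, c=0.
before: tmp becomes 36; next acc becomes 36; next (((c * tmp) + (a - acc)) == (-3 - 0)) evaluates to false; next acc becomes -1; next res becomes 1; next at i=3:; next res becomes 1; next at i=4:; next res becomes 1; next final value 36
after: tmp becomes 72; next acc becomes 72; next ((-3 - 0) == ((c * tmp) + (a - acc))) evaluates to false; next acc becomes -1; next res becomes 1; next at i=3:; next res becomes 1; next at i=4:; next res becomes 1; next final value 72
36 against 72: the behavior changed.
verdict: not equivalent; witness: a=-5, b=-4, c=0


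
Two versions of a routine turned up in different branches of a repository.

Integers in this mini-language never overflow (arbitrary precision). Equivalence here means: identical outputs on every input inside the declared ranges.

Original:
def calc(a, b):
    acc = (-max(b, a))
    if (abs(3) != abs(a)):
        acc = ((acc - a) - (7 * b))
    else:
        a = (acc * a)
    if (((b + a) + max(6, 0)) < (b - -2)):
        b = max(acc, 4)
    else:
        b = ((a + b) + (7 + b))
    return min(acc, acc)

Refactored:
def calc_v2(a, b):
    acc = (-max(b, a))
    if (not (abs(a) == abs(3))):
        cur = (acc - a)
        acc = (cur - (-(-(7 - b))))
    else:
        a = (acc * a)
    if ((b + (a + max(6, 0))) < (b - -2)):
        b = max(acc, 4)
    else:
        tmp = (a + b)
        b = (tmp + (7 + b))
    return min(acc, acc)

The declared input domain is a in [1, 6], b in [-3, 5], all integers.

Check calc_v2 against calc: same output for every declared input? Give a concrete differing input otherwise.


Evaluate both at a=1, b=-3.
calc: acc = -1; (abs(3) != abs(a)) -> true; acc = 19; (((b + a) + max(6, 0)) < (b - -2)) -> false; b = 2; return 19
calc_v2: acc = -1; (not (abs(a) == abs(3))) -> true; cur = -2; acc = -12; ((b + (a + max(6, 0))) < (b - -2)) -> false; tmp = -2; b = 2; return -12
19 != -12, so the rewrite changes behavior.
verdict: not equivalent; witness: a=1, b=-3


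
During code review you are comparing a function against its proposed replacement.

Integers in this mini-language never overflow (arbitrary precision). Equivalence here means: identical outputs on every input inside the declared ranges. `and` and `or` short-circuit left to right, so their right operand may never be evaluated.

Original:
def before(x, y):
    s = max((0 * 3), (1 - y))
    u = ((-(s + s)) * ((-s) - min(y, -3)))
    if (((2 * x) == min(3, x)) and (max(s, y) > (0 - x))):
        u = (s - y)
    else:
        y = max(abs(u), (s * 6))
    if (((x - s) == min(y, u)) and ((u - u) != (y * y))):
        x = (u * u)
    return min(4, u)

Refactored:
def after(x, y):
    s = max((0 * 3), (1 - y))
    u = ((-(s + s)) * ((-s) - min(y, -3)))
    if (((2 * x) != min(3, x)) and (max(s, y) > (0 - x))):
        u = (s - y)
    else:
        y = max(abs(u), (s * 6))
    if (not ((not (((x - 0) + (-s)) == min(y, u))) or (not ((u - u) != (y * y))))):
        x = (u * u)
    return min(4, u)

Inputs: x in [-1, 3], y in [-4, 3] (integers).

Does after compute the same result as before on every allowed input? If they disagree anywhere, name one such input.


Take x=-1, y=-2.
before: s = 3; u = 0; (((2 * x) == min(3, x)) and (max(s, y) > (0 - x))) -> false; y = 18; (((x - s) == min(y, u)) and ((u - u) != (y * y))) -> false; return 0
after: s = 3; u = 0; (((2 * x) != min(3, x)) and (max(s, y) > (0 - x))) -> true; u = 5; (not ((not (((x - 0) + (-s)) == min(y, u))) or (not ((u - u) != (y * y))))) -> false; return 4
0 against 4: the behavior changed.
verdict: not equivalent; witness: x=-1, y=-2


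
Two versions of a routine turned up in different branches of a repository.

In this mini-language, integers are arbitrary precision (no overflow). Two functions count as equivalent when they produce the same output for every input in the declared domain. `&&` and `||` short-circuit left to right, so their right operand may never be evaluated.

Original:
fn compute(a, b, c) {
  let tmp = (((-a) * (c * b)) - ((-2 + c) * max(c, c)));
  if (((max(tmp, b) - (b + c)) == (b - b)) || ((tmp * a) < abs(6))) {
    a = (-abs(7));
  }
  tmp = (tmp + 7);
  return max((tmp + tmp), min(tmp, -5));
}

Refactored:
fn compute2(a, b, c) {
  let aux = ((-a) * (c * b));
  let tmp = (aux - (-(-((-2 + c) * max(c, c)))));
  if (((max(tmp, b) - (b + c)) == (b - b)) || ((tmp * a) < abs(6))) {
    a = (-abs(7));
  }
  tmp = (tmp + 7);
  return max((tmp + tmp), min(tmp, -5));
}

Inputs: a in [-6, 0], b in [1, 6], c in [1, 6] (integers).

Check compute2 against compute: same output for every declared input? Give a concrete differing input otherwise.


Equivalent — the differences include local variable names differ, and statement counts differ, yet no declared input distinguishes the two.
As a probe, take a=-4, b=4, c=1: compute runs tmp = 17; (((max(tmp, b) - (b + c)) == (b - b)) || ((tmp * a) < abs(6))) -> true; a = -7; tmp = 24; return 48; compute2 runs aux = 16; tmp = 17; (((max(tmp, b) - (b + c)) == (b - b)) || ((tmp * a) < abs(6))) -> true; a = -7; tmp = 24; return 48; both end at 48.
Across all 252 domain points the two functions coincide.
verdict: equivalent


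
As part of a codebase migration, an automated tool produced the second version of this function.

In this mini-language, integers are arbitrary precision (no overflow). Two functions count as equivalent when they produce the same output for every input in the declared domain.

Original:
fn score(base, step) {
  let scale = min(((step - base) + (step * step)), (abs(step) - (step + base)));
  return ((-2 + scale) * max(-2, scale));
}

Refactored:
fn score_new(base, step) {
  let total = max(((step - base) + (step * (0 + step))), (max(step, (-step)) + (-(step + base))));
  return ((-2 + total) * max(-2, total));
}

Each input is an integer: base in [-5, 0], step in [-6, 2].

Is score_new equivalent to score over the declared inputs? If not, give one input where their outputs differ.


Take base=-5, step=-6.
score: scale becomes 17; next final value 255
score_new: total becomes 35; next final value 1155
255 != 1155, so the rewrite changes behavior.
verdict: not equivalent; witness: base=-5, step=-6


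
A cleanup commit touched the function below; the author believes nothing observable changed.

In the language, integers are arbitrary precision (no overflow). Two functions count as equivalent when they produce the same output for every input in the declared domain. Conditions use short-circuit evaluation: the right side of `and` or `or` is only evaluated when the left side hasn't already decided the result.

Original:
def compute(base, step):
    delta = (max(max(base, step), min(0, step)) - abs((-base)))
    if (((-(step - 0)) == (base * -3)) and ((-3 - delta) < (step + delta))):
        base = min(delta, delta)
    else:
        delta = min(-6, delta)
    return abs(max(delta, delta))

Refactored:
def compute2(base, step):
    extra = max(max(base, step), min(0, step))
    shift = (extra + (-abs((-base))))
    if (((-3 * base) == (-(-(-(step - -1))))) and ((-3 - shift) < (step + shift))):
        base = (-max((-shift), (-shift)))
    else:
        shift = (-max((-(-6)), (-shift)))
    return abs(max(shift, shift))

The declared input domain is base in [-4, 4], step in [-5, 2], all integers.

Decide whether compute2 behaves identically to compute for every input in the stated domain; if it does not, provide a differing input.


There is a counterexample at base=0, step=-1: 6 on one side, 0 on the other.
compute: delta = 0; (((-(step - 0)) == (base * -3)) and ((-3 - delta) < (step + delta))) -> false; delta = -6; return 6
compute2: extra = 0; shift = 0; (((-3 * base) == (-(-(-(step - -1))))) and ((-3 - shift) < (step + shift))) -> true; base = 0; return 0
verdict: not equivalent; witness: base=0, step=-1


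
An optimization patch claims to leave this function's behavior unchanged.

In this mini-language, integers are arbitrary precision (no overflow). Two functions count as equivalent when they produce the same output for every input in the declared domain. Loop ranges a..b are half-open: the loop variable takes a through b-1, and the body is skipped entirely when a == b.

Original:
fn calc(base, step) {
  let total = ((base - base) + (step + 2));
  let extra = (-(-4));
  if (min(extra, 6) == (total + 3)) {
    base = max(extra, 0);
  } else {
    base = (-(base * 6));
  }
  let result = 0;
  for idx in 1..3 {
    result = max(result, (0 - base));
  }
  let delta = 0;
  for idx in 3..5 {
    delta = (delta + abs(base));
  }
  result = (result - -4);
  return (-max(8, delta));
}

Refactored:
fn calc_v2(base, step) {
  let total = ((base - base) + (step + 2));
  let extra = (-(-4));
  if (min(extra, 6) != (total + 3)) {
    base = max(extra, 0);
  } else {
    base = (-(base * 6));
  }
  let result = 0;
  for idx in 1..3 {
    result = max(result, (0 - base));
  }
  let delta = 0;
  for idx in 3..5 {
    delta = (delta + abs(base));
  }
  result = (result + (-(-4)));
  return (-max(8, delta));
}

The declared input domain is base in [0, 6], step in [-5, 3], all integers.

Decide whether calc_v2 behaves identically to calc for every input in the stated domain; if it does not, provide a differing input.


Try base=1, step=-5.
calc: total becomes -3; next extra becomes 4; next (min(extra, 6) == (total + 3)) evaluates to false; next base becomes -6; next result becomes 0; next at idx=1:; next result becomes 6; next at idx=2:; next result becomes 6; next delta becomes 0; next at idx=3:; next delta becomes 6; next at idx=4:; next delta becomes 12; next result becomes 10; next final value -12
calc_v2: total becomes -3; next extra becomes 4; next (min(extra, 6) != (total + 3)) evaluates to true; next base becomes 4; next result becomes 0; next at idx=1:; next result becomes 0; next at idx=2:; next result becomes 0; next delta becomes 0; next at idx=3:; next delta becomes 4; next at idx=4:; next delta becomes 8; next result becomes 4; next final value -8
-12 against -8: the behavior changed.
verdict: not equivalent; witness: base=1, step=-5


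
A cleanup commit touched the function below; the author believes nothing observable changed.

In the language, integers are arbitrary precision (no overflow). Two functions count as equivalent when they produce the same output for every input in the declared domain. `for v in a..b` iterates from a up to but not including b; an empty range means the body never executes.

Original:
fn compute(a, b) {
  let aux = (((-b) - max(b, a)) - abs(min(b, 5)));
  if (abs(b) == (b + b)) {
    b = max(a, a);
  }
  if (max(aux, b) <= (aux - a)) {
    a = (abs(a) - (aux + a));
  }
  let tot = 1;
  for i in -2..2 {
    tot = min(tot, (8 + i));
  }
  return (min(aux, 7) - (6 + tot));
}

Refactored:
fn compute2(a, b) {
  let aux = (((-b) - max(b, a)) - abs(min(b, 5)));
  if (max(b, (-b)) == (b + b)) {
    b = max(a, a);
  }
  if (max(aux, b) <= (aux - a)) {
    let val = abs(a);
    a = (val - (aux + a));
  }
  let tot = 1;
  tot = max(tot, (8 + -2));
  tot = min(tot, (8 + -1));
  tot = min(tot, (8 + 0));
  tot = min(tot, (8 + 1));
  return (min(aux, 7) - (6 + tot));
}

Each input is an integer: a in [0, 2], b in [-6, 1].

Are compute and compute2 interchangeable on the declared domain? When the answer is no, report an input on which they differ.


There is a counterexample at a=0, b=-6: -7 on one side, -12 on the other.
compute: aux becomes 0; next (abs(b) == (b + b)) evaluates to false; next (max(aux, b) <= (aux - a)) evaluates to true; next a becomes 0; next tot becomes 1; next at i=-2:; next tot becomes 1; next at i=-1:; next tot becomes 1; next at i=0:; next tot becomes 1; next at i=1:; next tot becomes 1; next final value -7
compute2: aux becomes 0; next (max(b, (-b)) == (b + b)) evaluates to false; next (max(aux, b) <= (aux - a)) evaluates to true; next val becomes 0; next a becomes 0; next tot becomes 1; next tot becomes 6; next tot becomes 6; next tot becomes 6; next tot becomes 6; next final value -12
verdict: not equivalent; witness: a=0, b=-6


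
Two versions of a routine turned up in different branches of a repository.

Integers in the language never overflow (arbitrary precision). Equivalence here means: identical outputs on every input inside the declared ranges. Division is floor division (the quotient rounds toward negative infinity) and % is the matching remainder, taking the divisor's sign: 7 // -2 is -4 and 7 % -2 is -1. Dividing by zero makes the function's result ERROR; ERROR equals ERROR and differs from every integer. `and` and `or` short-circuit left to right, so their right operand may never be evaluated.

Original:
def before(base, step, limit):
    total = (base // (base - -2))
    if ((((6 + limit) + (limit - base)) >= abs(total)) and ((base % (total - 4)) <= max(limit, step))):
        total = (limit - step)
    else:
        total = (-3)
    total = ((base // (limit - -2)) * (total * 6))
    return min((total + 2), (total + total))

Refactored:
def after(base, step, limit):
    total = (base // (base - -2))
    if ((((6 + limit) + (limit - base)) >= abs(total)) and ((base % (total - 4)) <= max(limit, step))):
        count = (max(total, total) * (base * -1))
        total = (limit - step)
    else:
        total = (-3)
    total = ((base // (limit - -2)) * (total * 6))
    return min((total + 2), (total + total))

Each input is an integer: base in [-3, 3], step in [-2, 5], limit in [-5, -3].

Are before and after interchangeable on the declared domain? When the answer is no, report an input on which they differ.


Reading the diff, among the changes: arithmetic usage differs, constant usage differs, min/max/abs usage differs, statement counts differ, local variable names differ.
One worked example (base=0, step=-1, limit=-5) — before: total=0, then ((((6 + limit) + (limit - base)) >= abs(total)) and ((base % (total - 4)) <= max(limit, step))) is false, then total=-3, then total=0, then returns 0; after: total=0, then ((((6 + limit) + (limit - base)) >= abs(total)) and ((base % (total - 4)) <= max(limit, step))) is false, then total=-3, then total=0, then returns 0; agreement on 0.
Checked all 168 inputs in the declared domain: the outputs agree on every one.
verdict: equivalent


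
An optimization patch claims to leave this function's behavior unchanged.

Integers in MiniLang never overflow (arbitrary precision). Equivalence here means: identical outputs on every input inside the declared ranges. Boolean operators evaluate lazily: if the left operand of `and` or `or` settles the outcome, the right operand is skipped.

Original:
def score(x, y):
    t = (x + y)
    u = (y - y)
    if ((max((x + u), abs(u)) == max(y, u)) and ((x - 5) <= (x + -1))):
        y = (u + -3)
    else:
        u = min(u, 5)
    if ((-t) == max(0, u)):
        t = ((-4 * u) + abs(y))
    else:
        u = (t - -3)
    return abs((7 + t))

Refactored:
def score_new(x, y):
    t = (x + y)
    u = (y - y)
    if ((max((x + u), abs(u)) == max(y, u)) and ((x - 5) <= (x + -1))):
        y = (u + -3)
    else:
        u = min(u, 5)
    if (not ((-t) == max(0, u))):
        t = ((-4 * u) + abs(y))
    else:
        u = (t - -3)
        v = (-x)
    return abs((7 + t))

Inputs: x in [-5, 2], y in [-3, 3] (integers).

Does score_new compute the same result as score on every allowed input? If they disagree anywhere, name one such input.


These are not equivalent — on x=-5, y=-3 the outputs split (1 vs 10).
score: t=-8, then u=0, then ((max((x + u), abs(u)) == max(y, u)) and ((x - 5) <= (x + -1))) is true, then y=-3, then ((-t) == max(0, u)) is false, then u=-5, then returns 1
score_new: t=-8, then u=0, then ((max((x + u), abs(u)) == max(y, u)) and ((x - 5) <= (x + -1))) is true, then y=-3, then (not ((-t) == max(0, u))) is true, then t=3, then returns 10
verdict: not equivalent; witness: x=-5, y=-3


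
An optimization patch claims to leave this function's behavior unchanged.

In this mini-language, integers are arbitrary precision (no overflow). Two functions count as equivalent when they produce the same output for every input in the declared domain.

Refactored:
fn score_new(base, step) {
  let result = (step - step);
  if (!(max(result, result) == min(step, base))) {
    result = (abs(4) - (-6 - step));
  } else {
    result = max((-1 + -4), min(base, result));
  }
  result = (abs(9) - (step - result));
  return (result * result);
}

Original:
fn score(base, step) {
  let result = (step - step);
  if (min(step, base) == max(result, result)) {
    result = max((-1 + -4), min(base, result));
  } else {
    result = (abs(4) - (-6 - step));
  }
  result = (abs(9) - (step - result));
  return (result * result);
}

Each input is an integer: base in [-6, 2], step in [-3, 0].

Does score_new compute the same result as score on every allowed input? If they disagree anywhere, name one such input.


The two versions differ — the changes include boolean connective usage differs.
Tracing base=-3, step=-1: score: result=0, then (min(step, base) == max(result, result)) is false, then result=9, then result=19, then returns 361 | score_new: result=0, then (!(max(result, result) == min(step, base))) is true, then result=9, then result=19, then returns 361 — matching result 361.
Checked all 36 inputs in the declared domain: the outputs agree on every one.
verdict: equivalent


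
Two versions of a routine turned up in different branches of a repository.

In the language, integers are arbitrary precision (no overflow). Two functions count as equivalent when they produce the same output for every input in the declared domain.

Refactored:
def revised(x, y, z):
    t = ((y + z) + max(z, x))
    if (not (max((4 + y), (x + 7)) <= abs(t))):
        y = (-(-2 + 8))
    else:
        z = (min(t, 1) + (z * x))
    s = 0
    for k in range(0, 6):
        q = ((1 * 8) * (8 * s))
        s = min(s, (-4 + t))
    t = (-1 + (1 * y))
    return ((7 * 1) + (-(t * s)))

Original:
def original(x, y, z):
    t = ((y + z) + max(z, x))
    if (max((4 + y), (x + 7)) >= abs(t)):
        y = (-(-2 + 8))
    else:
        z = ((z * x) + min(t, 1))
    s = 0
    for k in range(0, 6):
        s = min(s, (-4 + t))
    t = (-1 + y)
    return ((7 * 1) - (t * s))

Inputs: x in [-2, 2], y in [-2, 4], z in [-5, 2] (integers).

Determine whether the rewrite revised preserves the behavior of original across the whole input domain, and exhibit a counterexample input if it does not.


Try x=-2, y=-1, z=-2.
original: t=-5, then (max((4 + y), (x + 7)) >= abs(t)) is true, then y=-6, then s=0, then (k=0), then s=-9, then (k=1), then s=-9, then (k=2), then s=-9, then (k=3), then s=-9, then (k=4), then s=-9, then (k=5), then s=-9, then t=-7, then returns -56
revised: t=-5, then (not (max((4 + y), (x + 7)) <= abs(t))) is false, then z=-1, then s=0, then (k=0), then q=0, then s=-9, then (k=1), then q=-576, then s=-9, then (k=2), then q=-576, then s=-9, then (k=3), then q=-576, then s=-9, then (k=4), then q=-576, then s=-9, then (k=5), then q=-576, then s=-9, then t=-2, then returns -11
-56 vs -11 — the two versions disagree here.
verdict: not equivalent; witness: x=-2, y=-1, z=-2


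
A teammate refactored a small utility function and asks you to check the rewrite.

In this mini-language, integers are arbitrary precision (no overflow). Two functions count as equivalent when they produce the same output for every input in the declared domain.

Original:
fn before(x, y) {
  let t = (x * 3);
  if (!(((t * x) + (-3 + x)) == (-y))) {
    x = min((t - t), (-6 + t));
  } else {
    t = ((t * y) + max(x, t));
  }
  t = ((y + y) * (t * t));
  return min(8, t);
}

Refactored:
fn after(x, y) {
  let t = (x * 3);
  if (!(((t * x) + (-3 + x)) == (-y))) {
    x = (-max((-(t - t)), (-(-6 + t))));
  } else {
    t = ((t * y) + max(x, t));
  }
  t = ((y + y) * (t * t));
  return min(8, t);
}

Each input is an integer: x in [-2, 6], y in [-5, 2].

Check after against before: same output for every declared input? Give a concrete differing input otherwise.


The two are interchangeable: min/max/abs usage differs, and every declared input agrees.
As a probe, take x=-1, y=-2: before runs t = -3; (!(((t * x) + (-3 + x)) == (-y))) -> true; x = -9; t = -36; return -36; after runs t = -3; (!(((t * x) + (-3 + x)) == (-y))) -> true; x = -9; t = -36; return -36; both end at -36.
Checked all 72 inputs in the declared domain: the outputs agree on every one.
verdict: equivalent


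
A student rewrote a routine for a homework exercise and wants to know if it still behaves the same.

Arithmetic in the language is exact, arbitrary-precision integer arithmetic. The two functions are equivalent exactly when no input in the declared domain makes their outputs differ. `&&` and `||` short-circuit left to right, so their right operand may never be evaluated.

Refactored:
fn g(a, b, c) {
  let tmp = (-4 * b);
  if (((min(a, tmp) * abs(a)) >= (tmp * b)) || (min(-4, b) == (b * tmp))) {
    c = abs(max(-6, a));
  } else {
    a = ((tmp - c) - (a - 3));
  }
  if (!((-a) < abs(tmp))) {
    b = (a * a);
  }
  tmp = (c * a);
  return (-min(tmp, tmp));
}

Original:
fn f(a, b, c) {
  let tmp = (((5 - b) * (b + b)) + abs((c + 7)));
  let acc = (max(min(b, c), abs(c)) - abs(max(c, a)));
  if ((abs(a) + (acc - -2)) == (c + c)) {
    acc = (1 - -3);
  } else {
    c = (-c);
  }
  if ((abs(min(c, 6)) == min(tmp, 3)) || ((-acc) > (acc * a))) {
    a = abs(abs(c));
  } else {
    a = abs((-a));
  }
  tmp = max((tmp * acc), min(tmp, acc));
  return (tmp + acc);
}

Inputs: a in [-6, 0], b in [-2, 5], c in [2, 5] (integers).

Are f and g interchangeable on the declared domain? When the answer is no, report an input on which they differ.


Evaluate both at a=-6, b=-2, c=2.
f: tmp becomes -19; next acc becomes 0; next ((abs(a) + (acc - -2)) == (c + c)) evaluates to false; next c becomes -2; next ((abs(min(c, 6)) == min(tmp, 3)) || ((-acc) > (acc * a))) evaluates to false; next a becomes 6; next tmp becomes 0; next final value 0
g: tmp becomes 8; next (((min(a, tmp) * abs(a)) >= (tmp * b)) || (min(-4, b) == (b * tmp))) evaluates to false; next a becomes 15; next (!((-a) < abs(tmp))) evaluates to false; next tmp becomes 30; next final value -30
0 vs -30 — the two versions disagree here.
verdict: not equivalent; witness: a=-6, b=-2, c=2


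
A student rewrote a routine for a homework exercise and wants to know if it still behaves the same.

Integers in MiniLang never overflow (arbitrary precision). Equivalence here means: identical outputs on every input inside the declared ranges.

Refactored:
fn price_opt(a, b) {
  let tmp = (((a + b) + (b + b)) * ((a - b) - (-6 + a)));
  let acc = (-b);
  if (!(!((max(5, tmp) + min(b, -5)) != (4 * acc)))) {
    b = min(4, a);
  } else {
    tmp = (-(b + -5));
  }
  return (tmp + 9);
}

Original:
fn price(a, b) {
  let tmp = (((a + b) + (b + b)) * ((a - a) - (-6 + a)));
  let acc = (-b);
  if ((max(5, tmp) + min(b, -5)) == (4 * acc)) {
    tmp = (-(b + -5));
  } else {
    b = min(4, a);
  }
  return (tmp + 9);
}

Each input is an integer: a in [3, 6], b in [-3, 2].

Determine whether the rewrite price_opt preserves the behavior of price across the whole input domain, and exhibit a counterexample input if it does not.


Input a=3, b=-3: -9 from price versus -45 from price_opt.
verdict: not equivalent; witness: a=3, b=-3


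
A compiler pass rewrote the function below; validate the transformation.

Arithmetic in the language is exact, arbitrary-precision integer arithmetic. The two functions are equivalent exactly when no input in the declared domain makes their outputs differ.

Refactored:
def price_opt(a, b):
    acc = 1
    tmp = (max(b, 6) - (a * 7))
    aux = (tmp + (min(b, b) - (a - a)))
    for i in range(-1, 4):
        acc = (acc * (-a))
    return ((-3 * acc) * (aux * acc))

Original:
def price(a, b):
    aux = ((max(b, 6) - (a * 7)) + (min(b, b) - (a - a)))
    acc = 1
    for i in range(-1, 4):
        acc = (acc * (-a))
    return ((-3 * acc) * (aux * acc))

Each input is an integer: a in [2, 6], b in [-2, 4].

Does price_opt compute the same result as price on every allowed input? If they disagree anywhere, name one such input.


The two are interchangeable: statement counts differ, and local variable names differ, and every declared input agrees.
As a probe, take a=6, b=4: price runs aux becomes -32; next acc becomes 1; next at i=-1:; next acc becomes -6; next at i=0:; next acc becomes 36; next at i=1:; next acc becomes -216; next at i=2:; next acc becomes 1296; next at i=3:; next acc becomes -7776; next final value 5804752896; price_opt runs acc becomes 1; next tmp becomes -36; next aux becomes -32; next at i=-1:; next acc becomes -6; next at i=0:; next acc becomes 36; next at i=1:; next acc becomes -216; next at i=2:; next acc becomes 1296; next at i=3:; next acc becomes -7776; next final value 5804752896; both end at 5804752896.
Sweeping the whole domain (35 inputs) finds no disagreement.
verdict: equivalent


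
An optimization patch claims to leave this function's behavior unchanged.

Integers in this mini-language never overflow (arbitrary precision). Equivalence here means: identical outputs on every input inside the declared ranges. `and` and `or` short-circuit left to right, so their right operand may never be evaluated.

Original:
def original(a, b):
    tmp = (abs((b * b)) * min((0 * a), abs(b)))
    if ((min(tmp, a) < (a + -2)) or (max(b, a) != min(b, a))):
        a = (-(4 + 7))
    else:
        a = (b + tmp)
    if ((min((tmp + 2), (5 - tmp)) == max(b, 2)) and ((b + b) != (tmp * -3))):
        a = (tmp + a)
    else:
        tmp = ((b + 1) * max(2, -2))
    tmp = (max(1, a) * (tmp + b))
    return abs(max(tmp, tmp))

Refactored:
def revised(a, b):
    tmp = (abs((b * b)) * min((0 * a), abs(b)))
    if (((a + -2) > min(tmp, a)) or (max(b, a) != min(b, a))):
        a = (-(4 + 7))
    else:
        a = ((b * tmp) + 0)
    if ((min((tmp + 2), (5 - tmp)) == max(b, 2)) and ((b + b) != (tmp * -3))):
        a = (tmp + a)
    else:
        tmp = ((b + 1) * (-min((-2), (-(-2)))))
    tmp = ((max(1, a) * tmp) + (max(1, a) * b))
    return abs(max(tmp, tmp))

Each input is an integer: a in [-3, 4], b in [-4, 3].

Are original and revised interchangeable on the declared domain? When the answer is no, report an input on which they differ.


Consider the input a=2, b=2.
original: tmp := 0 | ((min(tmp, a) < (a + -2)) or (max(b, a) != min(b, a))): false | a := 2 | ((min((tmp + 2), (5 - tmp)) == max(b, 2)) and ((b + b) != (tmp * -3))): true | a := 2 | tmp := 4 | result 4
revised: tmp := 0 | (((a + -2) > min(tmp, a)) or (max(b, a) != min(b, a))): false | a := 0 | ((min((tmp + 2), (5 - tmp)) == max(b, 2)) and ((b + b) != (tmp * -3))): true | a := 0 | tmp := 2 | result 2
4 != 2, so the rewrite changes behavior.
verdict: not equivalent; witness: a=2, b=2


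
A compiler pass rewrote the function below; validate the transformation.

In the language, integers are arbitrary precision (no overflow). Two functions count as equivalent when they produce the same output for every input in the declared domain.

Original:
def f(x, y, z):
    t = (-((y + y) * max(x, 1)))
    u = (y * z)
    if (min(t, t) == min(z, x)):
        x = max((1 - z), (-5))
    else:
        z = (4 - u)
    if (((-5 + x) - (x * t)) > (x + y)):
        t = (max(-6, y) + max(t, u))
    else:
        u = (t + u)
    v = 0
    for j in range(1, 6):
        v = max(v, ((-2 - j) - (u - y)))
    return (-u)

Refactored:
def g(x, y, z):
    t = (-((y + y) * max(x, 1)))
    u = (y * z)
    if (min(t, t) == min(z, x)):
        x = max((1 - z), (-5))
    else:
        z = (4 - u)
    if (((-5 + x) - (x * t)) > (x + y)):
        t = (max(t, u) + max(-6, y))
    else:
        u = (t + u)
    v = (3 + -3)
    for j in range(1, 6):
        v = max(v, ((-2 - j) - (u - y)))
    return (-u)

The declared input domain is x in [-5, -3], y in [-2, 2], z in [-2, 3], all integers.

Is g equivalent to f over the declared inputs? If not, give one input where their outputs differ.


Changes here: constant usage differs, and arithmetic usage differs; the full 90-point sweep finds no disagreement.
verdict: equivalent


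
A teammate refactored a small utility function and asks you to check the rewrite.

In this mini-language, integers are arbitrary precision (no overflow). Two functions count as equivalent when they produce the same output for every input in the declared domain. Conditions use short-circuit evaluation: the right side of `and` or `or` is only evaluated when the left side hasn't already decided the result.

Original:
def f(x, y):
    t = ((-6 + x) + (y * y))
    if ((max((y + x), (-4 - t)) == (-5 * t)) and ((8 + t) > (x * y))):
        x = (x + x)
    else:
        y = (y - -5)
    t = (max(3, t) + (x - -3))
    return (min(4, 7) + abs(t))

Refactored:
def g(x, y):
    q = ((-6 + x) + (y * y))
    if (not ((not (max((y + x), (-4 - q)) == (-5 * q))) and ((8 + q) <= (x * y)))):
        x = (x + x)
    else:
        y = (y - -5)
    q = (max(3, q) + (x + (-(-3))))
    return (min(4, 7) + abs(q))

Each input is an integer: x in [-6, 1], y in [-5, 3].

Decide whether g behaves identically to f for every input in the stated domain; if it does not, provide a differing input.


Not equivalent: x=-6, y=1 separates them (4 vs 10).
f: t := -11 | ((max((y + x), (-4 - t)) == (-5 * t)) and ((8 + t) > (x * y))): false | y := 6 | t := 0 | result 4
g: q := -11 | (not ((not (max((y + x), (-4 - q)) == (-5 * q))) and ((8 + q) <= (x * y)))): true | x := -12 | q := -6 | result 10
verdict: not equivalent; witness: x=-6, y=1


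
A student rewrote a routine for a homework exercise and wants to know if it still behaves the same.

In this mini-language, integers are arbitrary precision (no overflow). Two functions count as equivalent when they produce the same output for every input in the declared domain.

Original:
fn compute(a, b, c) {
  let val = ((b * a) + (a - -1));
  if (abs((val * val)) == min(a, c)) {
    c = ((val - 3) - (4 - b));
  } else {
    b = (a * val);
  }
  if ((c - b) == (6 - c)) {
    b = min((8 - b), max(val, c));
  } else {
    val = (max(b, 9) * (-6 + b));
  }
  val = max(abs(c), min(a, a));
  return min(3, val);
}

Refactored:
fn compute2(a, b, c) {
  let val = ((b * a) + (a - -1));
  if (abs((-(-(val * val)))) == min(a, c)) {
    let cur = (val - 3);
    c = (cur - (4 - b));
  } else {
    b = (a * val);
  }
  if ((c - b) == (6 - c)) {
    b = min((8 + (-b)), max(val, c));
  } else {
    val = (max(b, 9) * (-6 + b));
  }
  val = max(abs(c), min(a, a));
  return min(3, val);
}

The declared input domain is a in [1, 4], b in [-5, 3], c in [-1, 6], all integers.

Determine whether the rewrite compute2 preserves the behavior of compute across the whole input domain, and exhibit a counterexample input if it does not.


Comparing the listings, the differences include: statement counts differ; also arithmetic usage differs; also local variable names differ.
Spot check at a=2, b=1, c=1 — compute: val=5, then (abs((val * val)) == min(a, c)) is false, then b=10, then ((c - b) == (6 - c)) is false, then val=40, then val=2, then returns 2. compute2: val=5, then (abs((-(-(val * val)))) == min(a, c)) is false, then b=10, then ((c - b) == (6 - c)) is false, then val=40, then val=2, then returns 2. Both give 2.
Across all 288 domain points the two functions coincide.
verdict: equivalent


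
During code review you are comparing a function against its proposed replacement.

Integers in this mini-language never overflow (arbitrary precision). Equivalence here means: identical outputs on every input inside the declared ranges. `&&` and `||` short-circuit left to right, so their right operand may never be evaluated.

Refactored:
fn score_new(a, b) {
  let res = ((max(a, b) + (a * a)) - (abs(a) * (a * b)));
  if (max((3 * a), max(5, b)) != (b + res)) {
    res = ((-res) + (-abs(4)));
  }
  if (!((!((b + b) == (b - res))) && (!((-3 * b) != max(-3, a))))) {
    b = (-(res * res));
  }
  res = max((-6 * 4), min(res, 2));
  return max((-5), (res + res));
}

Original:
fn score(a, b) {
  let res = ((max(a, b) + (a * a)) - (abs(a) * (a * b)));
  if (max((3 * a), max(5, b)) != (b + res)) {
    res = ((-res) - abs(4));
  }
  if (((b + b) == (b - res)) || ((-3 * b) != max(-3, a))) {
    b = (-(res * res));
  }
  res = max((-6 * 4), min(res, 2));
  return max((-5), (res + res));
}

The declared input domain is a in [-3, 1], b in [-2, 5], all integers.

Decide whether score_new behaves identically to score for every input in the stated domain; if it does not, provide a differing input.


The two versions differ — the changes include boolean connective usage differs; arithmetic usage differs.
Spot check at a=-2, b=4 — score: res := 24 | (max((3 * a), max(5, b)) != (b + res)): true | res := -28 | (((b + b) == (b - res)) || ((-3 * b) != max(-3, a))): true | b := -784 | res := -24 | result -5. score_new: res := 24 | (max((3 * a), max(5, b)) != (b + res)): true | res := -28 | (!((!((b + b) == (b - res))) && (!((-3 * b) != max(-3, a))))): true | b := -784 | res := -24 | result -5. Both give -5.
Checked all 40 inputs in the declared domain: the outputs agree on every one.
verdict: equivalent


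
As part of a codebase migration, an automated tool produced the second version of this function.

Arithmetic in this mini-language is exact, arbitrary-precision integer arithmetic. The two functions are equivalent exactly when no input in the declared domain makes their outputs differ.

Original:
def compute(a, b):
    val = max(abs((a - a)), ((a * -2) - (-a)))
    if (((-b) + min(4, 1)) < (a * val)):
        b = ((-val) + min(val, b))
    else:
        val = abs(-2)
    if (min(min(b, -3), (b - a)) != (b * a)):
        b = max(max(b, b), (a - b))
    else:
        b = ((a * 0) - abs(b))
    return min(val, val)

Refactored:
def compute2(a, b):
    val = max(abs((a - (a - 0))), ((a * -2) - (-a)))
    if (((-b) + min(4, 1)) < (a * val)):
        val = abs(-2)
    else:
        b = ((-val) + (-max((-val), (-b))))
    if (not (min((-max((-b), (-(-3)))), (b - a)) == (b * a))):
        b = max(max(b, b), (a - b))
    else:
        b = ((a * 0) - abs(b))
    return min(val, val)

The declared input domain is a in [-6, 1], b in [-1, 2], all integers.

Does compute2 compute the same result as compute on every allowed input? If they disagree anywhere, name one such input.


Try a=-6, b=-1.
compute: val = 6; (((-b) + min(4, 1)) < (a * val)) -> false; val = 2; (min(min(b, -3), (b - a)) != (b * a)) -> true; b = -1; return 2
compute2: val = 6; (((-b) + min(4, 1)) < (a * val)) -> false; b = -7; (not (min((-max((-b), (-(-3)))), (b - a)) == (b * a))) -> true; b = 1; return 6
2 != 6, so the rewrite changes behavior.
verdict: not equivalent; witness: a=-6, b=-1


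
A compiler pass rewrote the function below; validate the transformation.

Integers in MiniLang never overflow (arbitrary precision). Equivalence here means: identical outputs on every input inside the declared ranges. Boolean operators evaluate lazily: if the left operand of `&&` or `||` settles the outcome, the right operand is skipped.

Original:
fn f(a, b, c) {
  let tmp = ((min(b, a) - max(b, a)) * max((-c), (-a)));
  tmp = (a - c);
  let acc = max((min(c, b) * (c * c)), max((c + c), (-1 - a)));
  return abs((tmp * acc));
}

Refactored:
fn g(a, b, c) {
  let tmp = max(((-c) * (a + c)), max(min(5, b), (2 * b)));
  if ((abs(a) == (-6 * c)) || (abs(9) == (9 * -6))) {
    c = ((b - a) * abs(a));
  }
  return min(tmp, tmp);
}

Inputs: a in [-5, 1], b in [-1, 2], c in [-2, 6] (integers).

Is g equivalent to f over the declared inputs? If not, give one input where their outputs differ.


Consider the input a=-5, b=-1, c=-2.
f: tmp becomes -20; next tmp becomes -3; next acc becomes 4; next final value 12
g: tmp becomes -1; next ((abs(a) == (-6 * c)) || (abs(9) == (9 * -6))) evaluates to false; next final value -1
12 != -1, so the rewrite changes behavior.
verdict: not equivalent; witness: a=-5, b=-1, c=-2


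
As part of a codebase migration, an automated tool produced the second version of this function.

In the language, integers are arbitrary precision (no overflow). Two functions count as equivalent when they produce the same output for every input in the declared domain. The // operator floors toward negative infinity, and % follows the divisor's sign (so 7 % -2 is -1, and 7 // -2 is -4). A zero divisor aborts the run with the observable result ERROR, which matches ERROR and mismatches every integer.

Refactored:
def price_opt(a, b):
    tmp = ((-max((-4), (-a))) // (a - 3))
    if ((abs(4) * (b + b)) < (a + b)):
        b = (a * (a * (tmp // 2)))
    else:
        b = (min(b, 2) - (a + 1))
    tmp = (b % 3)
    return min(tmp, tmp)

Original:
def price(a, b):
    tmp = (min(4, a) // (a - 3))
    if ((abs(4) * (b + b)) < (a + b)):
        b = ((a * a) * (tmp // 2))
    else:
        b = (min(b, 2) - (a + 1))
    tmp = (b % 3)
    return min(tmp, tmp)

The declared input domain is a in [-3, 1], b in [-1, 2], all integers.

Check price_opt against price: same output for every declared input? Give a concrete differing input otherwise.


Equivalent — the differences include min/max/abs usage differs, yet no declared input distinguishes the two.
Tracing a=-3, b=2: price: tmp = 0; ((abs(4) * (b + b)) < (a + b)) -> false; b = 4; tmp = 1; return 1 | price_opt: tmp = 0; ((abs(4) * (b + b)) < (a + b)) -> false; b = 4; tmp = 1; return 1 — matching result 1.
Across all 20 domain points the two functions coincide.
verdict: equivalent
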